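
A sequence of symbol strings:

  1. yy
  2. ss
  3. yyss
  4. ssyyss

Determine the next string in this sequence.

From term 3 onward, concatenate the second-to-last term with the last: yy·ss = yyss, ss·yyss = ssyyss, …
The next term joins yyss and ssyyss.

yyssssyyss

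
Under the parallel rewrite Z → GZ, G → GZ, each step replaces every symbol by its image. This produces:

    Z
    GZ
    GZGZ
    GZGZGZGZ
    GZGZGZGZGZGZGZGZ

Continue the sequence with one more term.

Rewriting the 16 symbols of GZGZGZGZGZGZGZGZ one by one yields GZ GZ GZ GZ GZ GZ GZ GZ GZ GZ GZ GZ GZ GZ GZ GZ; concatenated:

GZGZGZGZGZGZGZGZGZGZGZGZGZGZGZGZ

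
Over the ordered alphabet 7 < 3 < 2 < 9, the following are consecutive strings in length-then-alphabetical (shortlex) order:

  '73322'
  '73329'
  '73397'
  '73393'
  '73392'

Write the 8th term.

Stepping forward 3 times from 73392: 73392 → 73399 → 73277, then the target.

73273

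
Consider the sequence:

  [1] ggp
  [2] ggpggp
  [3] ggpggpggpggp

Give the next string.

Every step duplicates the string.
One more doubling of ggpggpggpggp gives the answer.

ggpggpggpggpggpggpggpggp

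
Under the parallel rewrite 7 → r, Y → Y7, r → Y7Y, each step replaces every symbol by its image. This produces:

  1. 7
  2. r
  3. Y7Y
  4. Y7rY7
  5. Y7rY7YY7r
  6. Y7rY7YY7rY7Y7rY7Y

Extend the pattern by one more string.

Applying the rule to each of the 17 symbols of Y7rY7YY7rY7Y7rY7Y gives the pieces Y7 r Y7Y Y7 r Y7 Y7 r Y7Y Y7 r Y7 r Y7Y Y7 r Y7, which concatenate to the answer.

Y7rY7YY7rY7Y7rY7YY7rY7rY7YY7rY7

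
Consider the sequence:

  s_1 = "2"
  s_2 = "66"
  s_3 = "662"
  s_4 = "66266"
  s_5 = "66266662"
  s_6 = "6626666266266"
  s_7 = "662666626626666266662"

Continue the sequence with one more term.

6626666266266662666626626666266266

Each term (from the third on) is the previous term followed by the one before it: term 3 = 66·2 = 662.
The next term joins 662666626626666266662 and 6626666266266.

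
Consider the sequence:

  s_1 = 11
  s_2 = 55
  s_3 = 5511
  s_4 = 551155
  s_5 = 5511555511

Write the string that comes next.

This is a Fibonacci-style word recurrence s(k) = s(k−1)·s(k−2): e.g. 55·11 = 5511.
Continuing: 5511555511 · 551155 gives term 6.

5511555511551155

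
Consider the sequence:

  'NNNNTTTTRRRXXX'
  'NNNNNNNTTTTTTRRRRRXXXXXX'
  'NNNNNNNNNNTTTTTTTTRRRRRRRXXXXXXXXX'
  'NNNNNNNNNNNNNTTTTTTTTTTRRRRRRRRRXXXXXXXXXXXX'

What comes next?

NNNNNNNNNNNNNNNNTTTTTTTTTTTTRRRRRRRRRRRXXXXXXXXXXXXXXX

The n-th term is 3n+1 N's then 2n+2 T's then 2n+1 R's then 3n X's (n = 1, 2, …).
For the next term, n = 5, so the run lengths are 16, 12, 11, 15.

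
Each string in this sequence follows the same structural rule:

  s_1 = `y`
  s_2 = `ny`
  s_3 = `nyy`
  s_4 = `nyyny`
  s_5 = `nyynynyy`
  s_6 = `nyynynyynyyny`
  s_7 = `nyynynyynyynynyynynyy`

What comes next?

nyynynyynyynynyynynyynyynynyynyyny

From term 3 onward, concatenate the last term with the second-to-last: ny·y = nyy, nyy·ny = nyyny, …
The next term joins nyynynyynyynynyynynyy and nyynynyynyyny.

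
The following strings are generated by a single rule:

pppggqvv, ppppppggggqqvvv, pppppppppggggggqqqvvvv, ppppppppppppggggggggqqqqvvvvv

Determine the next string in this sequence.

Reading off run lengths: p runs 3, 6, 9, 12; g runs 2, 4, 6, 8; q runs 1, 2, 3, 4; v runs 2, 3, 4, 5 — each is linear in n (n = 1, 2, …).
Setting n = 5 gives 15, 10, 5, 6 characters in each block.

pppppppppppppppggggggggggqqqqqvvvvvv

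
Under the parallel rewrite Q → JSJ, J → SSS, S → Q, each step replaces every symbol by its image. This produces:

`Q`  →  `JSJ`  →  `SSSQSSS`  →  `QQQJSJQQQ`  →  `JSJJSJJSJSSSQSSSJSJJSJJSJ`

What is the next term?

φ(JSJJSJJSJSSSQSSSJSJJSJJSJ) expands symbol-by-symbol to SSS Q SSS SSS Q SSS SSS Q SSS Q Q Q JSJ Q Q Q SSS Q SSS SSS Q SSS SSS Q SSS; joining the 25 pieces gives the next term.

SSSQSSSSSSQSSSSSSQSSSQQQJSJQQQSSSQSSSSSSQSSSSSSQSSS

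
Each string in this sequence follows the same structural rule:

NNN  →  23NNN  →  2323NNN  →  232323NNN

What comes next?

Every step adds 23 at the front: s(k+1) = 23·s(k).
Applying this once more to 232323NNN:

23232323NNN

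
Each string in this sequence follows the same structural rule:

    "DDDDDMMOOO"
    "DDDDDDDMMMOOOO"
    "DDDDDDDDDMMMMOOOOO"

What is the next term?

DDDDDDDDDDDMMMMMOOOOOO

Term n consists of 2n+1 D's, followed by n M's, followed by n+1 O's, where the shown terms are n = 2, 3, 4.
At n = 5 the blocks have lengths 11, 5, 6.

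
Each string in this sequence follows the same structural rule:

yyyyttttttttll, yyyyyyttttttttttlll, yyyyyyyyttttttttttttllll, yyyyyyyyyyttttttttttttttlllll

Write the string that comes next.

Each string has the form y^{2n-2} t^{2n+2} l^{n-1}, where the shown terms are n = 3, 4, 5, 6.
Setting n = 7 gives 12, 16, 6 characters in each block.

yyyyyyyyyyyyttttttttttttttttllllll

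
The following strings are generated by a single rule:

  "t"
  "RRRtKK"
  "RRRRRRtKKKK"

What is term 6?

s(k+1) = RRR·s(k)·KK, so each term gains RRR as a prefix and KK as a suffix.
From RRRRRRtKKKK, 3 further steps: RRRRRRtKKKK → RRRRRRRRRtKKKKKK → RRRRRRRRRRRRtKKKKKKKK → (answer).

RRRRRRRRRRRRRRRtKKKKKKKKKK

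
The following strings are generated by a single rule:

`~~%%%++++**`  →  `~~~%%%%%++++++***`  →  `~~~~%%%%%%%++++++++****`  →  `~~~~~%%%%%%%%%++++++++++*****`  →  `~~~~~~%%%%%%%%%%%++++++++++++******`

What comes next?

Each string has the form ~^{n} %^{2n-1} +^{2n} *^{n}, where the shown terms are n = 2, 3, 4, 5, 6.
At n = 7 the blocks have lengths 7, 13, 14, 7.

~~~~~~~%%%%%%%%%%%%%++++++++++++++*******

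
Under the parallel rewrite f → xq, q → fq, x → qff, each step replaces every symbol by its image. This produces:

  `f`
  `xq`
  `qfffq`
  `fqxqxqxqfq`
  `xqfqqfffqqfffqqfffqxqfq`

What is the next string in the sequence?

Rewriting the 23 symbols of xqfqqfffqqfffqqfffqxqfq one by one yields qff fq xq fq fq xq xq xq fq fq xq xq xq fq fq xq xq xq fq qff fq xq fq; concatenated:

qfffqxqfqfqxqxqxqfqfqxqxqxqfqfqxqxqxqfqqfffqxqfq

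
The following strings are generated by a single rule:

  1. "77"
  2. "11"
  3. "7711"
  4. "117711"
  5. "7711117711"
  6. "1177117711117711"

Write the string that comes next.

Each term (from the third on) is the two preceding terms concatenated in order: term 3 = 77·11 = 7711.
The next term joins 7711117711 and 1177117711117711.

77111177111177117711117711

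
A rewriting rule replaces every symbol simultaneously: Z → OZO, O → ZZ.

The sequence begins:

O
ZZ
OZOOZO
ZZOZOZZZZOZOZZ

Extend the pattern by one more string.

OZOOZOZZOZOZZOZOOZOOZOOZOZZOZOZZOZOOZO

φ(ZZOZOZZZZOZOZZ) expands symbol-by-symbol to OZO OZO ZZ OZO ZZ OZO OZO OZO OZO ZZ OZO ZZ OZO OZO; joining the 14 pieces gives the next term.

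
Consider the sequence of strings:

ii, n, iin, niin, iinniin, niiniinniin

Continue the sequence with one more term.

Each term (from the third on) is the two preceding terms concatenated in order: term 3 = ii·n = iin.
Continuing: iinniin · niiniinniin gives term 7.

iinniinniiniinniin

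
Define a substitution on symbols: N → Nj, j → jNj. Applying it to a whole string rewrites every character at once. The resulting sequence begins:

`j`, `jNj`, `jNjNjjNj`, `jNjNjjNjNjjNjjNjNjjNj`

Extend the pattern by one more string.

Applying the rule to each of the 21 symbols of jNjNjjNjNjjNjjNjNjjNj gives the pieces jNj Nj jNj Nj jNj jNj Nj jNj Nj jNj jNj Nj jNj jNj Nj jNj Nj jNj jNj Nj jNj, which concatenate to the answer.

jNjNjjNjNjjNjjNjNjjNjNjjNjjNjNjjNjjNjNjjNjNjjNjjNjNjjNj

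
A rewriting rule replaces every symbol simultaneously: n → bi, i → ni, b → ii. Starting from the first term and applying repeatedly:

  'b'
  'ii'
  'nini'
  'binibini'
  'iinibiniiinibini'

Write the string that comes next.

ninibiniiinibinininibiniiinibini

Applying the rule to each of the 16 symbols of iinibiniiinibini gives the pieces ni ni bi ni ii ni bi ni ni ni bi ni ii ni bi ni, which concatenate to the answer.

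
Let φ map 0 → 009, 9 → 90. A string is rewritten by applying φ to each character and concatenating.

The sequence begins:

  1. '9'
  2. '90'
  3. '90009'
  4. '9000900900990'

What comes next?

Rewriting the 13 symbols of 9000900900990 one by one yields 90 009 009 009 90 009 009 90 009 009 90 90 009; concatenated:

9000900900990009009900090099090009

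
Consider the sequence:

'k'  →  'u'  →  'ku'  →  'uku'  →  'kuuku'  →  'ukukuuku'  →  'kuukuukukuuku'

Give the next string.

This is a Fibonacci-style word recurrence s(k) = s(k−2)·s(k−1): e.g. k·u = ku.
So term 8 is ukukuuku·kuukuukukuuku.

ukukuukukuukuukukuuku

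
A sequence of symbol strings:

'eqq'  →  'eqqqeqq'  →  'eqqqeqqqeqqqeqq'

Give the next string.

Every step duplicates the string with 'q' between the halves.
So the next term is two copies of eqqqeqqqeqqqeqq with 'q' between the halves.

eqqqeqqqeqqqeqqqeqqqeqqqeqqqeqq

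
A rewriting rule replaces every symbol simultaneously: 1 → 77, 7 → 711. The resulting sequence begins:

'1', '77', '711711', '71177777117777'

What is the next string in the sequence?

Applying the rule to each of the 14 symbols of 71177777117777 gives the pieces 711 77 77 711 711 711 711 711 77 77 711 711 711 711, which concatenate to the answer.

71177777117117117117117777711711711711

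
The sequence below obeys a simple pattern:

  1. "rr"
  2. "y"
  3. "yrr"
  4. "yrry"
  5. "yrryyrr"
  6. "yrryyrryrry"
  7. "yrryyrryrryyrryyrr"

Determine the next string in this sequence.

yrryyrryrryyrryyrryrryyrryrry

From term 3 onward, concatenate the last term with the second-to-last: y·rr = yrr, yrr·y = yrry, …
Continuing: yrryyrryrryyrryyrr · yrryyrryrry gives term 8.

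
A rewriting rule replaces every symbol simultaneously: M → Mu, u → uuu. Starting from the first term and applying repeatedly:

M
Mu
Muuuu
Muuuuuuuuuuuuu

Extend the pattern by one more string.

φ(Muuuuuuuuuuuuu) expands symbol-by-symbol to Mu uuu uuu uuu uuu uuu uuu uuu uuu uuu uuu uuu uuu uuu; joining the 14 pieces gives the next term.

Muuuuuuuuuuuuuuuuuuuuuuuuuuuuuuuuuuuuuuuu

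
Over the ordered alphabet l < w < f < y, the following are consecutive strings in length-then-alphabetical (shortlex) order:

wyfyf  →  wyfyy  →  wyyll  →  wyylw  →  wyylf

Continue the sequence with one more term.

Treat wyylf as a base-4 numeral over the given alphabet and add one, carrying through any trailing y's.

wyyly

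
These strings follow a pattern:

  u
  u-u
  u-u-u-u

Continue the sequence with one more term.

Every step duplicates the string with '-' between the halves.
Doubling u-u-u-u with '-' between the halves:

u-u-u-u-u-u-u-u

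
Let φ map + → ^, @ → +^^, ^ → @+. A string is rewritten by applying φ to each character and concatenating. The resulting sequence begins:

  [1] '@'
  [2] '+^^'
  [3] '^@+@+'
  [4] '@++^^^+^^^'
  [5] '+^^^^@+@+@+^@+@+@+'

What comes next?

Applying the rule to each of the 18 symbols of +^^^^@+@+@+^@+@+@+ gives the pieces ^ @+ @+ @+ @+ +^^ ^ +^^ ^ +^^ ^ @+ +^^ ^ +^^ ^ +^^ ^, which concatenate to the answer.

^@+@+@+@++^^^+^^^+^^^@++^^^+^^^+^^^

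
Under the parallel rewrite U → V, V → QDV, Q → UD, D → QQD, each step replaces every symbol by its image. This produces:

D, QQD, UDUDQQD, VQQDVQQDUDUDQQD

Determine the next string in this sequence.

Replace each of the 15 characters of VQQDVQQDUDUDQQD in place — QDV UD UD QQD QDV UD UD QQD V QQD V QQD UD UD QQD — and concatenate.

QDVUDUDQQDQDVUDUDQQDVQQDVQQDUDUDQQD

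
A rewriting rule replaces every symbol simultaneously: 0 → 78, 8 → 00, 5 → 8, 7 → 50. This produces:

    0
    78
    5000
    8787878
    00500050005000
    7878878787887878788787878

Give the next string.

50005000005000500050000050005000500000500050005000

Applying the rule to each of the 25 symbols of 7878878787887878788787878 gives the pieces 50 00 50 00 00 50 00 50 00 50 00 00 50 00 50 00 50 00 00 50 00 50 00 50 00, which concatenate to the answer.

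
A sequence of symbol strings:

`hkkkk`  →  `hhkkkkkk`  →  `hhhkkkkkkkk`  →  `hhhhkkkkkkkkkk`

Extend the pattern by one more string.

Term n consists of n-1 h's, followed by 2n k's, where the shown terms are n = 2, 3, 4, 5.
Setting n = 6 gives 5, 12 characters in each block.

hhhhhkkkkkkkkkkkk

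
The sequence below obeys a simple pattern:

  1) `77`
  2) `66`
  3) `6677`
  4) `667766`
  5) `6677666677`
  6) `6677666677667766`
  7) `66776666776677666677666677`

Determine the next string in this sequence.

667766667766776666776666776677666677667766

From term 3 onward, concatenate the last term with the second-to-last: 66·77 = 6677, 6677·66 = 667766, …
Continuing: 66776666776677666677666677 · 6677666677667766 gives term 8.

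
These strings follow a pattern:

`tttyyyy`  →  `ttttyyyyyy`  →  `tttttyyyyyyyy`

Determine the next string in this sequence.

ttttttyyyyyyyyyy

Each string has the form t^{n+1} y^{2n}, where the shown terms are n = 2, 3, 4.
At n = 5 the blocks have lengths 6, 10.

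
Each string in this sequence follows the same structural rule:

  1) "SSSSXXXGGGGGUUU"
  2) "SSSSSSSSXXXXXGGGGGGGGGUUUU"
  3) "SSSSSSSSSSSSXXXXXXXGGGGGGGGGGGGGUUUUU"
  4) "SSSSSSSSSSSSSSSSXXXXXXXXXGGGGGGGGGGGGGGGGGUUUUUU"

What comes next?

Each string has the form S^{4n} X^{2n+1} G^{4n+1} U^{n+2} (n = 1, 2, …).
For the next term, n = 5, so the run lengths are 20, 11, 21, 7.

SSSSSSSSSSSSSSSSSSSSXXXXXXXXXXXGGGGGGGGGGGGGGGGGGGGGUUUUUUU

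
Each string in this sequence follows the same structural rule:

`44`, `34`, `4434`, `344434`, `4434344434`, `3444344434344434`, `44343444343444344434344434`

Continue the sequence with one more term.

From term 3 onward, concatenate the second-to-last term with the last: 44·34 = 4434, 34·4434 = 344434, …
Continuing: 3444344434344434 · 44343444343444344434344434 gives term 8.

344434443434443444343444343444344434344434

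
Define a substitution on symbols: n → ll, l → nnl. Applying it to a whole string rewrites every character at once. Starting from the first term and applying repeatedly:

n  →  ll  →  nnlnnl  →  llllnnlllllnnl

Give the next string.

Replace each of the 14 characters of llllnnlllllnnl in place — nnl nnl nnl nnl ll ll nnl nnl nnl nnl nnl ll ll nnl — and concatenate.

nnlnnlnnlnnlllllnnlnnlnnlnnlnnlllllnnl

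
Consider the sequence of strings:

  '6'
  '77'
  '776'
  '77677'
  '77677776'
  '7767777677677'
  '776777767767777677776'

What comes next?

This is a Fibonacci-style word recurrence s(k) = s(k−1)·s(k−2): e.g. 77·6 = 776.
So term 8 is 776777767767777677776·7767777677677.

7767777677677776777767767777677677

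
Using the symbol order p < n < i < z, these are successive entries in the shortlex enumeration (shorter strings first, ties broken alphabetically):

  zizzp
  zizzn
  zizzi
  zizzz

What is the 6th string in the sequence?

zzppn

Stepping forward 2 times from zizzz: zizzz → zzppp, then the target.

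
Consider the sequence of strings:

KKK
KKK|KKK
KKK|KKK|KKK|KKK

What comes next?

KKK|KKK|KKK|KKK|KKK|KKK|KKK|KKK

Each string is two copies of the previous one joined by '|'.
So the next term is two copies of KKK|KKK|KKK|KKK with '|' between the halves.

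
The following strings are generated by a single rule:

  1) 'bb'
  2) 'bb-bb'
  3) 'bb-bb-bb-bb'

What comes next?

s(k+1) = s(k)·-·s(k) — each term doubles the last with '-' between the halves.
Doubling bb-bb-bb-bb with '-' between the halves:

bb-bb-bb-bb-bb-bb-bb-bb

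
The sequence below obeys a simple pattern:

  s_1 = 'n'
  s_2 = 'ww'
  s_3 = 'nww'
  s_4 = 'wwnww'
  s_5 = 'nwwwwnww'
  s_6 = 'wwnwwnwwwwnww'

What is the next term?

nwwwwnwwwwnwwnwwwwnww

This is a Fibonacci-style word recurrence s(k) = s(k−2)·s(k−1): e.g. n·ww = nww.
Continuing: nwwwwnww · wwnwwnwwwwnww gives term 7.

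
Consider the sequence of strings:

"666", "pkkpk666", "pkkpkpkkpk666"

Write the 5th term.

Every step adds pkkpk at the front: s(k+1) = pkkpk·s(k).
From pkkpkpkkpk666, 2 further steps: pkkpkpkkpk666 → pkkpkpkkpkpkkpk666 → (answer).

pkkpkpkkpkpkkpkpkkpk666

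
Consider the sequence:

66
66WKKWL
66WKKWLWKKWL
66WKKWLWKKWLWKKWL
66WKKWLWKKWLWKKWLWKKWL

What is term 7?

66WKKWLWKKWLWKKWLWKKWLWKKWLWKKWL

The strings grow by a fixed suffix WKKWL each time.
From 66WKKWLWKKWLWKKWLWKKWL, 2 further steps: 66WKKWLWKKWLWKKWLWKKWL → 66WKKWLWKKWLWKKWLWKKWLWKKWL → (answer).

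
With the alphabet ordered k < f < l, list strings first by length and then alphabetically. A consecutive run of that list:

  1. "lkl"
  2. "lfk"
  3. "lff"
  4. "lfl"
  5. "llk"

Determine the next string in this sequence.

The successor of llk increments the rightmost position that isn't already l and resets every position after it to k.

llf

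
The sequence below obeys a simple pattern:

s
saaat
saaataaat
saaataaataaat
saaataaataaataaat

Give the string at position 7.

The strings grow by a fixed suffix aaat each time.
From saaataaataaataaat, 2 further steps: saaataaataaataaat → saaataaataaataaataaat → (answer).

saaataaataaataaataaataaat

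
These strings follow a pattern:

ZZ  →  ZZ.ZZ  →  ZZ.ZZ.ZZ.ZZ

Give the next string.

Each string is two copies of the previous one joined by '.'.
One more doubling of ZZ.ZZ.ZZ.ZZ gives the answer.

ZZ.ZZ.ZZ.ZZ.ZZ.ZZ.ZZ.ZZ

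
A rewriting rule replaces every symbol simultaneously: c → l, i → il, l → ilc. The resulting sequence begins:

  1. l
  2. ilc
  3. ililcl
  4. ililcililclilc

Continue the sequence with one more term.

ililcililclililcililclilcililcl

φ(ililcililclilc) expands symbol-by-symbol to il ilc il ilc l il ilc il ilc l ilc il ilc l; joining the 14 pieces gives the next term.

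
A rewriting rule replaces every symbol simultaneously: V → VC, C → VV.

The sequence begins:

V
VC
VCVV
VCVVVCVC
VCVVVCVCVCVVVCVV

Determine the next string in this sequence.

Rewriting the 16 symbols of VCVVVCVCVCVVVCVV one by one yields VC VV VC VC VC VV VC VV VC VV VC VC VC VV VC VC; concatenated:

VCVVVCVCVCVVVCVVVCVVVCVCVCVVVCVC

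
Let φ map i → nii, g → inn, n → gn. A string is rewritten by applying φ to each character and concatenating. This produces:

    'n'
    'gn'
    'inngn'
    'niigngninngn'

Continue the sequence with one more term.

Apply φ to niigngninngn symbol by symbol: n→gn, i→nii, i→nii, g→inn, n→gn, g→inn, n→gn, i→nii, n→gn, n→gn, g→inn, n→gn; joined: gn nii nii inn gn inn gn nii gn gn inn gn.

gnniiniiinngninngnniigngninngn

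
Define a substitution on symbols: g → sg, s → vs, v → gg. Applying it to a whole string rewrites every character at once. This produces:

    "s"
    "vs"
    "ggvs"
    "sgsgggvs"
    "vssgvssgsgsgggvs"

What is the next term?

Replace each of the 16 characters of vssgvssgsgsgggvs in place — gg vs vs sg gg vs vs sg vs sg vs sg sg sg gg vs — and concatenate.

ggvsvssgggvsvssgvssgvssgsgsgggvs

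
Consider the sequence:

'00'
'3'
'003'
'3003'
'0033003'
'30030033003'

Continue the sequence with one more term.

This is a Fibonacci-style word recurrence s(k) = s(k−2)·s(k−1): e.g. 00·3 = 003.
Continuing: 0033003 · 30030033003 gives term 7.

003300330030033003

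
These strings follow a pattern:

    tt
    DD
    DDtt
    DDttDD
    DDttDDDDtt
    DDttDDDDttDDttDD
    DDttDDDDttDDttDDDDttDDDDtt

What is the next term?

DDttDDDDttDDttDDDDttDDDDttDDttDDDDttDDttDD

This is a Fibonacci-style word recurrence s(k) = s(k−1)·s(k−2): e.g. DD·tt = DDtt.
Continuing: DDttDDDDttDDttDDDDttDDDDtt · DDttDDDDttDDttDD gives term 8.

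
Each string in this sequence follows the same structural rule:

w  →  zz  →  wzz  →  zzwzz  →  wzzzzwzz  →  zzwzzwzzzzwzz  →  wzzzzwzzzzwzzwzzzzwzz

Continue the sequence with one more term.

From term 3 onward, concatenate the second-to-last term with the last: w·zz = wzz, zz·wzz = zzwzz, …
Continuing: zzwzzwzzzzwzz · wzzzzwzzzzwzzwzzzzwzz gives term 8.

zzwzzwzzzzwzzwzzzzwzzzzwzzwzzzzwzz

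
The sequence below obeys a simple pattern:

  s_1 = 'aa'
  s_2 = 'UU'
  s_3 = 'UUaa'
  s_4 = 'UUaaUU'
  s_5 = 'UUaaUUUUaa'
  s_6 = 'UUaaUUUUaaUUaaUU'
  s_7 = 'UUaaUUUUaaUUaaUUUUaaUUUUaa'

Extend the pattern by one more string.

UUaaUUUUaaUUaaUUUUaaUUUUaaUUaaUUUUaaUUaaUU

This is a Fibonacci-style word recurrence s(k) = s(k−1)·s(k−2): e.g. UU·aa = UUaa.
The next term joins UUaaUUUUaaUUaaUUUUaaUUUUaa and UUaaUUUUaaUUaaUU.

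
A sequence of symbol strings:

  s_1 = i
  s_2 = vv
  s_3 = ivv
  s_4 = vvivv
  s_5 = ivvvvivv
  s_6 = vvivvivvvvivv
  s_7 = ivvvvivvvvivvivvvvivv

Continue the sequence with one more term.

vvivvivvvvivvivvvvivvvvivvivvvvivv

From term 3 onward, concatenate the second-to-last term with the last: i·vv = ivv, vv·ivv = vvivv, …
Continuing: vvivvivvvvivv · ivvvvivvvvivvivvvvivv gives term 8.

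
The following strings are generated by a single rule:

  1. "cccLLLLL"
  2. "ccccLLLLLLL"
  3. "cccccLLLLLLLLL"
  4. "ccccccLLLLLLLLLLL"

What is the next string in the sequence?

The n-th term is n c's then 2n-1 L's, where the shown terms are n = 3, 4, 5, 6.
At n = 7 the blocks have lengths 7, 13.

cccccccLLLLLLLLLLLLL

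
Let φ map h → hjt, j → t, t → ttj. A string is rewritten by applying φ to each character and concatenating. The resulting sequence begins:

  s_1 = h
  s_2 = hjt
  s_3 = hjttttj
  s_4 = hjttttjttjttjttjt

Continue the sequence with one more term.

Applying the rule to each of the 17 symbols of hjttttjttjttjttjt gives the pieces hjt t ttj ttj ttj ttj t ttj ttj t ttj ttj t ttj ttj t ttj, which concatenate to the answer.

hjttttjttjttjttjtttjttjtttjttjtttjttjtttj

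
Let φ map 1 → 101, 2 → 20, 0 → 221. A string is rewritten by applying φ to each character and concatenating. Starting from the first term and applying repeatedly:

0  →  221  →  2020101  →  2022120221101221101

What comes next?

Applying the rule to each of the 19 symbols of 2022120221101221101 gives the pieces 20 221 20 20 101 20 221 20 20 101 101 221 101 20 20 101 101 221 101, which concatenate to the answer.

2022120201012022120201011012211012020101101221101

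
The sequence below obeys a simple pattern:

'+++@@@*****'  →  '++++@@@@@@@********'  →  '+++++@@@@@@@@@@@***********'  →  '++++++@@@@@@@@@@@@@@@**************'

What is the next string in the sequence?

+++++++@@@@@@@@@@@@@@@@@@@*****************

Reading off run lengths: + runs 3, 4, 5, 6; @ runs 3, 7, 11, 15; * runs 5, 8, 11, 14 — each is linear in n (n = 1, 2, …).
For the next term, n = 5, so the run lengths are 7, 19, 17.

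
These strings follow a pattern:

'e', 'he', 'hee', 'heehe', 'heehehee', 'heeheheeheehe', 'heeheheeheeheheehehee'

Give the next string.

Each term (from the third on) is the previous term followed by the one before it: term 3 = he·e = hee.
The next term joins heeheheeheeheheehehee and heeheheeheehe.

heeheheeheeheheeheheeheeheheeheehe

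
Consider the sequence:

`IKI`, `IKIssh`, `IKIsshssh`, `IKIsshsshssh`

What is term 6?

Each term is the previous one with ssh appended.
From IKIsshsshssh, 2 further steps: IKIsshsshssh → IKIsshsshsshssh → (answer).

IKIsshsshsshsshssh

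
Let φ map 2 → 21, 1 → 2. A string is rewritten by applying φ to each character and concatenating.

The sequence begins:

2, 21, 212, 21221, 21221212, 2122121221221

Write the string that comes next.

212212122122121221212

φ(2122121221221) expands symbol-by-symbol to 21 2 21 21 2 21 2 21 21 2 21 21 2; joining the 13 pieces gives the next term.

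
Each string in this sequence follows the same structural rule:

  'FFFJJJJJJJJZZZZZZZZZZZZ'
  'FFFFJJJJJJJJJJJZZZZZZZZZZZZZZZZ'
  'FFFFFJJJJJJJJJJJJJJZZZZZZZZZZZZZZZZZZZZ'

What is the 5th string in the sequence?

FFFFFFFJJJJJJJJJJJJJJJJJJJJZZZZZZZZZZZZZZZZZZZZZZZZZZZZ

The n-th term is n F's then 3n-1 J's then 4n Z's, where the shown terms are n = 3, 4, 5.
Setting n = 7 gives 7, 20, 28 characters in each block.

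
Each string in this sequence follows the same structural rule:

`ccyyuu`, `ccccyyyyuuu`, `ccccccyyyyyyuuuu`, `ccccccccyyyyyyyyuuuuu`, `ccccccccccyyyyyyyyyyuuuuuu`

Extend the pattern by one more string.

ccccccccccccyyyyyyyyyyyyuuuuuuu

Reading off run lengths: c runs 2, 4, 6, 8, 10; y runs 2, 4, 6, 8, 10; u runs 2, 3, 4, 5, 6 — each is linear in n (n = 1, 2, …).
Setting n = 6 gives 12, 12, 7 characters in each block.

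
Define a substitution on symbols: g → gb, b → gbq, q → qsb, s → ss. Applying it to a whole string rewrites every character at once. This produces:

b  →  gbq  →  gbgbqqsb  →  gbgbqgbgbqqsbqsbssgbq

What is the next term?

φ(gbgbqgbgbqqsbqsbssgbq) expands symbol-by-symbol to gb gbq gb gbq qsb gb gbq gb gbq qsb qsb ss gbq qsb ss gbq ss ss gb gbq qsb; joining the 21 pieces gives the next term.

gbgbqgbgbqqsbgbgbqgbgbqqsbqsbssgbqqsbssgbqssssgbgbqqsb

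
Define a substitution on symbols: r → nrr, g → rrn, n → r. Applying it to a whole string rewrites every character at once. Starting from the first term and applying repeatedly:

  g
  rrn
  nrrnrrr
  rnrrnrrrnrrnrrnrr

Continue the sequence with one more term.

Replace each of the 17 characters of rnrrnrrrnrrnrrnrr in place — nrr r nrr nrr r nrr nrr nrr r nrr nrr r nrr nrr r nrr nrr — and concatenate.

nrrrnrrnrrrnrrnrrnrrrnrrnrrrnrrnrrrnrrnrr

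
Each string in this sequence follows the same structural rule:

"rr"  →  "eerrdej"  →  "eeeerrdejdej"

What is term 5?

s(k+1) = ee·s(k)·dej, so each term gains ee as a prefix and dej as a suffix.
From eeeerrdejdej, 2 further steps: eeeerrdejdej → eeeeeerrdejdejdej → (answer).

eeeeeeeerrdejdejdejdej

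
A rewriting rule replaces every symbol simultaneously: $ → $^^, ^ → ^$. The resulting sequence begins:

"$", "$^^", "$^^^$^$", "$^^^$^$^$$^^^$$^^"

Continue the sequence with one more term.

$^^^$^$^$$^^^$$^^^$$^^$^^^$^$^$$^^$^^^$^$

φ($^^^$^$^$$^^^$$^^) expands symbol-by-symbol to $^^ ^$ ^$ ^$ $^^ ^$ $^^ ^$ $^^ $^^ ^$ ^$ ^$ $^^ $^^ ^$ ^$; joining the 17 pieces gives the next term.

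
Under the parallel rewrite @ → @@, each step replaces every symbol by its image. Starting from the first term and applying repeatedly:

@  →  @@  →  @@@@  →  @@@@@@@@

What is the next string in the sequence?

Apply φ to @@@@@@@@ symbol by symbol: @→@@, @→@@, @→@@, @→@@, @→@@, @→@@, @→@@, @→@@; joined: @@ @@ @@ @@ @@ @@ @@ @@.

@@@@@@@@@@@@@@@@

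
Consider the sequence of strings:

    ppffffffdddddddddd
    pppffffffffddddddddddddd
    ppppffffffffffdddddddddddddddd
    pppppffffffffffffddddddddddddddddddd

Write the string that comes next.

ppppppffffffffffffffdddddddddddddddddddddd

Term n consists of n-1 p's, followed by 2n f's, followed by 3n+1 d's, where the shown terms are n = 3, 4, 5, 6.
For the next term, n = 7, so the run lengths are 6, 14, 22.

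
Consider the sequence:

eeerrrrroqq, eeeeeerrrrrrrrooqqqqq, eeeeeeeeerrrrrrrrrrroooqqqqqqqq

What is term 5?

eeeeeeeeeeeeeeerrrrrrrrrrrrrrrrroooooqqqqqqqqqqqqqq

Term n consists of 3n e's, followed by 3n+2 r's, followed by n o's, followed by 3n-1 q's (n = 1, 2, …).
At n = 5 the blocks have lengths 15, 17, 5, 14.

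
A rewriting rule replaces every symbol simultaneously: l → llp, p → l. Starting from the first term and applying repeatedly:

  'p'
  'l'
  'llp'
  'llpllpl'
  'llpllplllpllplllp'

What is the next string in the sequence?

Rewriting the 17 symbols of llpllplllpllplllp one by one yields llp llp l llp llp l llp llp llp l llp llp l llp llp llp l; concatenated:

llpllplllpllplllpllpllplllpllplllpllpllpl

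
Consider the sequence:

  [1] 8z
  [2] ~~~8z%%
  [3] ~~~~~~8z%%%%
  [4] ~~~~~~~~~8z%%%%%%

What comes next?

Each term wraps the previous one in ~~~ on the left and %% on the right.
So the next term is ~~~·~~~~~~~~~8z%%%%%%·%%.

~~~~~~~~~~~~8z%%%%%%%%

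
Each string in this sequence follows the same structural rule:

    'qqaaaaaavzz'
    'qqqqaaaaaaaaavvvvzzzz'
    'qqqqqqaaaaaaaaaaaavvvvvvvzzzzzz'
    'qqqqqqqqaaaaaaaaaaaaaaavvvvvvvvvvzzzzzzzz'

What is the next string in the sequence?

qqqqqqqqqqaaaaaaaaaaaaaaaaaavvvvvvvvvvvvvzzzzzzzzzz

Each string has the form q^{2n} a^{3n+3} v^{3n-2} z^{2n} (n = 1, 2, …).
Setting n = 5 gives 10, 18, 13, 10 characters in each block.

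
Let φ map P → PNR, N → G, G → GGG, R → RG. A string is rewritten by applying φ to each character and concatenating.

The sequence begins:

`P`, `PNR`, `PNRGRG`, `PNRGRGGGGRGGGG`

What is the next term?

PNRGRGGGGRGGGGGGGGGGGGGRGGGGGGGGGGGGG

Replace each of the 14 characters of PNRGRGGGGRGGGG in place — PNR G RG GGG RG GGG GGG GGG GGG RG GGG GGG GGG GGG — and concatenate.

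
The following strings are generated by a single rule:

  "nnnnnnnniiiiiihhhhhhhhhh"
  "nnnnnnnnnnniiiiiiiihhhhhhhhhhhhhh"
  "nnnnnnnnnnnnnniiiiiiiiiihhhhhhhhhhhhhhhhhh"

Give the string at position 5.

Term n consists of 3n-1 n's, followed by 2n i's, followed by 4n-2 h's, where the shown terms are n = 3, 4, 5.
For term 5, n = 7, so the run lengths are 20, 14, 26.

nnnnnnnnnnnnnnnnnnnniiiiiiiiiiiiiihhhhhhhhhhhhhhhhhhhhhhhhhh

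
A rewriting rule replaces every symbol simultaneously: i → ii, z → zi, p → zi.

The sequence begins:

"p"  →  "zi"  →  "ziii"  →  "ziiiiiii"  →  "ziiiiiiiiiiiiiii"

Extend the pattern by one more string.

ziiiiiiiiiiiiiiiiiiiiiiiiiiiiiii

Replace each of the 16 characters of ziiiiiiiiiiiiiii in place — zi ii ii ii ii ii ii ii ii ii ii ii ii ii ii ii — and concatenate.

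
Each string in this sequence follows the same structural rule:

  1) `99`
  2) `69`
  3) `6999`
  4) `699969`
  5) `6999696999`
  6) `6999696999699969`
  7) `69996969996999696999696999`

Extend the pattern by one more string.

699969699969996969996969996999696999699969

Each term (from the third on) is the previous term followed by the one before it: term 3 = 69·99 = 6999.
Continuing: 69996969996999696999696999 · 6999696999699969 gives term 8.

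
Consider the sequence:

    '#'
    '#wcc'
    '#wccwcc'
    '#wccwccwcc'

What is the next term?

Each term is the previous one with wcc appended.
One more step from #wccwccwcc gives the answer.

#wccwccwccwcc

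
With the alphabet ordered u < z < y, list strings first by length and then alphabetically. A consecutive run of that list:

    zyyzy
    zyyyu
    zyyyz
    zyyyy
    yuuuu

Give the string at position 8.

Continuing the enumeration 3 steps past yuuuu: yuuuu → yuuuz → yuuuy → (answer).

yuuzu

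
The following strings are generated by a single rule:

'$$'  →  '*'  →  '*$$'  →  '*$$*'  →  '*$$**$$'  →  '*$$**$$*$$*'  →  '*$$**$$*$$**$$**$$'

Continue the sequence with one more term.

*$$**$$*$$**$$**$$*$$**$$*$$*

Each term (from the third on) is the previous term followed by the one before it: term 3 = *·$$ = *$$.
So term 8 is *$$**$$*$$**$$**$$·*$$**$$*$$*.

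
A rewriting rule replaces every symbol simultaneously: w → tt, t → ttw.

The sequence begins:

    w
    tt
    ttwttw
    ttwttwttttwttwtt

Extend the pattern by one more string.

Replace each of the 16 characters of ttwttwttttwttwtt in place — ttw ttw tt ttw ttw tt ttw ttw ttw ttw tt ttw ttw tt ttw ttw — and concatenate.

ttwttwttttwttwttttwttwttwttwttttwttwttttwttw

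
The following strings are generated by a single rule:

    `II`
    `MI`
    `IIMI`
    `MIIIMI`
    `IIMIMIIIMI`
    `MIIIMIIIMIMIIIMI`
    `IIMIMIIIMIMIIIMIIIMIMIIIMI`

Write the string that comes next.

MIIIMIIIMIMIIIMIIIMIMIIIMIMIIIMIIIMIMIIIMI

This is a Fibonacci-style word recurrence s(k) = s(k−2)·s(k−1): e.g. II·MI = IIMI.
The next term joins MIIIMIIIMIMIIIMI and IIMIMIIIMIMIIIMIIIMIMIIIMI.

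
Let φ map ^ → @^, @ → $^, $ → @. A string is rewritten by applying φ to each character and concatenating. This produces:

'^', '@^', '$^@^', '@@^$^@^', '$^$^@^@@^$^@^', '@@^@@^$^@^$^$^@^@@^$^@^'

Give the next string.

Rewriting the 23 symbols of @@^@@^$^@^$^$^@^@@^$^@^ one by one yields $^ $^ @^ $^ $^ @^ @ @^ $^ @^ @ @^ @ @^ $^ @^ $^ $^ @^ @ @^ $^ @^; concatenated:

$^$^@^$^$^@^@@^$^@^@@^@@^$^@^$^$^@^@@^$^@^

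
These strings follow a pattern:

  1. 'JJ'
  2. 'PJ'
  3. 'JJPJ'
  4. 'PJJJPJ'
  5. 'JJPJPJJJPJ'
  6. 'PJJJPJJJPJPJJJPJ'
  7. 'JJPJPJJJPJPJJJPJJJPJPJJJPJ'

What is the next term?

From term 3 onward, concatenate the second-to-last term with the last: JJ·PJ = JJPJ, PJ·JJPJ = PJJJPJ, …
The next term joins PJJJPJJJPJPJJJPJ and JJPJPJJJPJPJJJPJJJPJPJJJPJ.

PJJJPJJJPJPJJJPJJJPJPJJJPJPJJJPJJJPJPJJJPJ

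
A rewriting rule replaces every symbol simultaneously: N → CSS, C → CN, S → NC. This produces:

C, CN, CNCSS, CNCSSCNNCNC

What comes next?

CNCSSCNNCNCCNCSSCSSCNCSSCN

Rewriting each symbol of CNCSSCNNCNC: C→CN, N→CSS, C→CN, S→NC, S→NC, C→CN, N→CSS, N→CSS, C→CN, N→CSS, C→CN, which concatenates to CN CSS CN NC NC CN CSS CSS CN CSS CN.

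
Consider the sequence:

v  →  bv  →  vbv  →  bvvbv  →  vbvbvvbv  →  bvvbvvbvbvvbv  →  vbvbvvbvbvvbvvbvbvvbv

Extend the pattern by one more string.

From term 3 onward, concatenate the second-to-last term with the last: v·bv = vbv, bv·vbv = bvvbv, …
Continuing: bvvbvvbvbvvbv · vbvbvvbvbvvbvvbvbvvbv gives term 8.

bvvbvvbvbvvbvvbvbvvbvbvvbvvbvbvvbv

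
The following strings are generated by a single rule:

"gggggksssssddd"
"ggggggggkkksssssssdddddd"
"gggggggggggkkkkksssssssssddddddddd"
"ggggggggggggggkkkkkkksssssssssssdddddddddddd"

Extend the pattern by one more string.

gggggggggggggggggkkkkkkkkksssssssssssssddddddddddddddd

The n-th term is 3n+2 g's then 2n-1 k's then 2n+3 s's then 3n d's (n = 1, 2, …).
For the next term, n = 5, so the run lengths are 17, 9, 13, 15.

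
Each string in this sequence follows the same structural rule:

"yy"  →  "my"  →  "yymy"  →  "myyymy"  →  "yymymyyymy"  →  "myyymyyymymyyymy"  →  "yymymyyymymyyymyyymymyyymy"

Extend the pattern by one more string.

Each term (from the third on) is the two preceding terms concatenated in order: term 3 = yy·my = yymy.
So term 8 is myyymyyymymyyymy·yymymyyymymyyymyyymymyyymy.

myyymyyymymyyymyyymymyyymymyyymyyymymyyymy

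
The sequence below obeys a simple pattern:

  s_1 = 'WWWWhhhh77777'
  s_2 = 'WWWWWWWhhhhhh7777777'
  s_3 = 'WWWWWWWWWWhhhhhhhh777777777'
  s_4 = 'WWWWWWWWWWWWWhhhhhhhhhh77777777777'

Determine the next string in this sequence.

WWWWWWWWWWWWWWWWhhhhhhhhhhhh7777777777777

The n-th term is 3n-2 W's then 2n h's then 2n+1 7's, where the shown terms are n = 2, 3, 4, 5.
At n = 6 the blocks have lengths 16, 12, 13.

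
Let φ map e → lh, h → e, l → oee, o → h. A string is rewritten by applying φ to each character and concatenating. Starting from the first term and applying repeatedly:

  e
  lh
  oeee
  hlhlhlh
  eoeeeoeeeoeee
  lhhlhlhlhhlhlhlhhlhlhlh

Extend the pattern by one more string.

φ(lhhlhlhlhhlhlhlhhlhlhlh) expands symbol-by-symbol to oee e e oee e oee e oee e e oee e oee e oee e e oee e oee e oee e; joining the 23 pieces gives the next term.

oeeeeoeeeoeeeoeeeeoeeeoeeeoeeeeoeeeoeeeoeee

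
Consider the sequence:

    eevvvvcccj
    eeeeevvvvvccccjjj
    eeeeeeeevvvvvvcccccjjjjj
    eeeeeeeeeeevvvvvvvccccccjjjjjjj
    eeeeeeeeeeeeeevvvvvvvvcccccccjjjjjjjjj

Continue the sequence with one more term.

eeeeeeeeeeeeeeeeevvvvvvvvvccccccccjjjjjjjjjjj

Reading off run lengths: e runs 2, 5, 8, 11, 14; v runs 4, 5, 6, 7, 8; c runs 3, 4, 5, 6, 7; j runs 1, 3, 5, 7, 9 — each is linear in n (n = 1, 2, …).
For the next term, n = 6, so the run lengths are 17, 9, 8, 11.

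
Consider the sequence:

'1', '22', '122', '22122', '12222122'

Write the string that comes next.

2212212222122

This is a Fibonacci-style word recurrence s(k) = s(k−2)·s(k−1): e.g. 1·22 = 122.
Continuing: 22122 · 12222122 gives term 6.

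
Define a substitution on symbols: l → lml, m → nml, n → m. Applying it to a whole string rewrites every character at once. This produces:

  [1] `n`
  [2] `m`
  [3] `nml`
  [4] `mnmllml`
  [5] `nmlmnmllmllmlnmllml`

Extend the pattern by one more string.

φ(nmlmnmllmllmlnmllml) expands symbol-by-symbol to m nml lml nml m nml lml lml nml lml lml nml lml m nml lml lml nml lml; joining the 19 pieces gives the next term.

mnmllmlnmlmnmllmllmlnmllmllmlnmllmlmnmllmllmlnmllml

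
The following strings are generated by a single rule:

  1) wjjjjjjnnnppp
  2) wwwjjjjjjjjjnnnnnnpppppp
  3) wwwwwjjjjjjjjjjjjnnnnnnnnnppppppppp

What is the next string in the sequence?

wwwwwwwjjjjjjjjjjjjjjjnnnnnnnnnnnnpppppppppppp

Term n consists of 2n-1 w's, followed by 3n+3 j's, followed by 3n n's, followed by 3n p's (n = 1, 2, …).
At n = 4 the blocks have lengths 7, 15, 12, 12.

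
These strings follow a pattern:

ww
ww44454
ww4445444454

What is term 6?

ww4445444454444544445444454

Each term is the previous one with 44454 appended.
From ww4445444454, 3 further steps: ww4445444454 → ww444544445444454 → ww44454444544445444454 → (answer).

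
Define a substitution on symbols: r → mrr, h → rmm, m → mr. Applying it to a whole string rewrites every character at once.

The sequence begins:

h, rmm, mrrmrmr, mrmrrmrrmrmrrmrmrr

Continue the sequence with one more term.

Rewriting the 18 symbols of mrmrrmrrmrmrrmrmrr one by one yields mr mrr mr mrr mrr mr mrr mrr mr mrr mr mrr mrr mr mrr mr mrr mrr; concatenated:

mrmrrmrmrrmrrmrmrrmrrmrmrrmrmrrmrrmrmrrmrmrrmrr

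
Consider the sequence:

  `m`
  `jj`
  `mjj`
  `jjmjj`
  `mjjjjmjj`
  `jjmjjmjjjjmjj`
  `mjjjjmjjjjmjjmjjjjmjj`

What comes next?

This is a Fibonacci-style word recurrence s(k) = s(k−2)·s(k−1): e.g. m·jj = mjj.
Continuing: jjmjjmjjjjmjj · mjjjjmjjjjmjjmjjjjmjj gives term 8.

jjmjjmjjjjmjjmjjjjmjjjjmjjmjjjjmjj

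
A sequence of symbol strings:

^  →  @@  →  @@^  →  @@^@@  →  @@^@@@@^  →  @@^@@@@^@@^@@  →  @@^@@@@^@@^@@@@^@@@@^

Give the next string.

This is a Fibonacci-style word recurrence s(k) = s(k−1)·s(k−2): e.g. @@·^ = @@^.
So term 8 is @@^@@@@^@@^@@@@^@@@@^·@@^@@@@^@@^@@.

@@^@@@@^@@^@@@@^@@@@^@@^@@@@^@@^@@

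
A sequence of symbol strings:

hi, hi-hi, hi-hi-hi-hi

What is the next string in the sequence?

Each string is two copies of the previous one joined by '-'.
Doubling hi-hi-hi-hi with '-' between the halves:

hi-hi-hi-hi-hi-hi-hi-hi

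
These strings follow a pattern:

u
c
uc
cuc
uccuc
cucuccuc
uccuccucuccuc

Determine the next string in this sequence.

From term 3 onward, concatenate the second-to-last term with the last: u·c = uc, c·uc = cuc, …
The next term joins cucuccuc and uccuccucuccuc.

cucuccucuccuccucuccuc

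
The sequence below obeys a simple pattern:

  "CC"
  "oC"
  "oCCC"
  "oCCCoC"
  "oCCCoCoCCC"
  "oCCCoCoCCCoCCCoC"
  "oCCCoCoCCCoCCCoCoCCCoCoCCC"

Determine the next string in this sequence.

oCCCoCoCCCoCCCoCoCCCoCoCCCoCCCoCoCCCoCCCoC

From term 3 onward, concatenate the last term with the second-to-last: oC·CC = oCCC, oCCC·oC = oCCCoC, …
So term 8 is oCCCoCoCCCoCCCoCoCCCoCoCCC·oCCCoCoCCCoCCCoC.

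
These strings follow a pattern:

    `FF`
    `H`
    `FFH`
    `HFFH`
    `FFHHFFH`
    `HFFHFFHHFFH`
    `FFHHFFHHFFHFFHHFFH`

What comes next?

Each term (from the third on) is the two preceding terms concatenated in order: term 3 = FF·H = FFH.
The next term joins HFFHFFHHFFH and FFHHFFHHFFHFFHHFFH.

HFFHFFHHFFHFFHHFFHHFFHFFHHFFH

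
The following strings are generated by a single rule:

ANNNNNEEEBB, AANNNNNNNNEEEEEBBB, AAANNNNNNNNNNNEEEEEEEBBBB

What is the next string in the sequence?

AAAANNNNNNNNNNNNNNEEEEEEEEEBBBBB

The n-th term is n A's then 3n+2 N's then 2n+1 E's then n+1 B's (n = 1, 2, …).
Setting n = 4 gives 4, 14, 9, 5 characters in each block.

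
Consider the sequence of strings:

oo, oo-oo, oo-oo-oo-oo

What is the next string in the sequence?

Each string is two copies of the previous one joined by '-'.
Doubling oo-oo-oo-oo with '-' between the halves:

oo-oo-oo-oo-oo-oo-oo-oo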